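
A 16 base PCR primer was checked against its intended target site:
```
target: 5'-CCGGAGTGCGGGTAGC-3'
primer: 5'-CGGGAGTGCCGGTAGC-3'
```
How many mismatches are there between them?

2

The sequences differ at bases 2, 10 (1-based) — 2 in total.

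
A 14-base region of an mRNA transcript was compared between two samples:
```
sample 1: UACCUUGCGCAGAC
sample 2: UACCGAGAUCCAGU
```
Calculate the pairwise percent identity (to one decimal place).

42.9%

8 positions differ (5, 6, 8, 9, 11, 12, 13, 14), so 6 of 14 match: 6/14 = 42.86%.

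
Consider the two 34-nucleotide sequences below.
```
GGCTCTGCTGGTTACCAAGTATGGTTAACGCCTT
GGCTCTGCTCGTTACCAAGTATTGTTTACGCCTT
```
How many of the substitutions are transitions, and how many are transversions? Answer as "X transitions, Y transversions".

Transitions (purine↔purine or pyrimidine↔pyrimidine): none.
Transversions (purine↔pyrimidine): 10 G→C, 23 G→T, 27 A→T.

0 transitions, 3 transversions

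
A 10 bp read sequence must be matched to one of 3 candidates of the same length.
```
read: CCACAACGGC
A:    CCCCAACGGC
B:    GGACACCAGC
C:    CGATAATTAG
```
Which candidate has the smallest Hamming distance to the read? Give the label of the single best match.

A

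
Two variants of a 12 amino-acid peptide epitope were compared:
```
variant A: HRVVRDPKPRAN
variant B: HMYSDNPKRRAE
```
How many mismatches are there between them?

7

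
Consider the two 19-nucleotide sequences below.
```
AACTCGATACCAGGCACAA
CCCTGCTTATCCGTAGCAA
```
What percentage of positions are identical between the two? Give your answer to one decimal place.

47.4%

10 positions differ (1, 2, 5, 6, 7, 10, 12, 14, 15, 16), so 9 of 19 match: 9/19 = 47.37%.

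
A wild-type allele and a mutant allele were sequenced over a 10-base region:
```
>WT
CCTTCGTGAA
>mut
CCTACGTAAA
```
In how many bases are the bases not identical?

Mismatches (1-based): base 4: T→A; base 8: G→A.

2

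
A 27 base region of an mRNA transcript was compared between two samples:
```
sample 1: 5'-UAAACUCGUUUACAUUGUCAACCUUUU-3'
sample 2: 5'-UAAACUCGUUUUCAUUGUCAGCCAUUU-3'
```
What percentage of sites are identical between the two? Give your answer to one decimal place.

88.9%

Mismatches at positions 12, 21, 24 (1-based): 3 of 27.
Identical positions: 24/27 = 88.89% → 88.9%.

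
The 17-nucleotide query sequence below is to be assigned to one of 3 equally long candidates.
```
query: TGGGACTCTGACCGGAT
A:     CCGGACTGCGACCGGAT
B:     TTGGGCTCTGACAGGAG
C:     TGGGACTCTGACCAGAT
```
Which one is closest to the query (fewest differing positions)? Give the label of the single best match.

Hamming distances to query — A: 4; B: 4; C: 1.
Smallest is C with 1 mismatch.

C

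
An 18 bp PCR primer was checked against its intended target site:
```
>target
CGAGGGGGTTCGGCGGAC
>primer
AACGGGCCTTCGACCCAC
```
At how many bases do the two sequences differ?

Comparing position by position, 8 bases differ: 1 (C/A), 2 (G/A), 3 (A/C), 7 (G/C), 8 (G/C), 13 (G/A), 15 (G/C), 16 (G/C).

8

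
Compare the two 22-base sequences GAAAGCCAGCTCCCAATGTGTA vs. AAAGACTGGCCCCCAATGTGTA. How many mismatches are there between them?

The sequences differ at sites 1, 4, 5, 7, 8, 11 (1-based) — 6 in total.

6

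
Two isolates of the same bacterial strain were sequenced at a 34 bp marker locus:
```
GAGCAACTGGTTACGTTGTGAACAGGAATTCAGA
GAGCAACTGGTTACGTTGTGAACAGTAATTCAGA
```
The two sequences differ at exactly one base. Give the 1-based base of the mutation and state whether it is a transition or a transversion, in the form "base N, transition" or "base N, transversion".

Base 26 changes G→T. G is a purine and T is a pyrimidine, so this is a transversion.

base 26, transversion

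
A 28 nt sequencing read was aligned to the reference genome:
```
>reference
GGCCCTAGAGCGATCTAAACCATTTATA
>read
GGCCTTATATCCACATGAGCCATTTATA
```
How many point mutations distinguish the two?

The sequences differ at bases 5, 8, 10, 12, 14, 15, 17, 19 (1-based) — 8 in total.

8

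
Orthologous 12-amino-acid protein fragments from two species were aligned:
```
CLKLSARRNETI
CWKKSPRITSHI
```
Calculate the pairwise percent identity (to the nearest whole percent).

Mismatches at positions 2, 4, 6, 8, 9, 10, 11 (1-based): 7 of 12.
Identical positions: 5/12 = 41.67% → 42%.

42%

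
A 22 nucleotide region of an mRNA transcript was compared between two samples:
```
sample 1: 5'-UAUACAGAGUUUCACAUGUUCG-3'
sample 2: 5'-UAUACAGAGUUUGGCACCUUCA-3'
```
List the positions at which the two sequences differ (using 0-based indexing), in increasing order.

12, 13, 16, 17, 21

Differences at position 12 (C→G), position 13 (A→G), position 16 (U→C), position 17 (G→C), position 21 (G→A).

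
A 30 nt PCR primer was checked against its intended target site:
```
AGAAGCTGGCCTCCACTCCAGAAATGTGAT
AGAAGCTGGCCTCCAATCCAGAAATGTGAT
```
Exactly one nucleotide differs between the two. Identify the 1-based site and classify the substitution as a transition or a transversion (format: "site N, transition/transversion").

Site 16 changes C→A. C is a pyrimidine and A is a purine, so this is a transversion.

site 16, transversion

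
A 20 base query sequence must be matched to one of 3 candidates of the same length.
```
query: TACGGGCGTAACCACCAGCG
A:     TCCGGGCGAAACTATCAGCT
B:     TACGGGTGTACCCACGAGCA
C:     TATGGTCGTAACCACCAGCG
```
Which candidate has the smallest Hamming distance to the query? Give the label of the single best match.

C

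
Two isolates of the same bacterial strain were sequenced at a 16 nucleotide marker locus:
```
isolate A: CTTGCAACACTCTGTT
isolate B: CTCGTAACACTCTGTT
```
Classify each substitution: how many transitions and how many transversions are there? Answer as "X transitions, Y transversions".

2 transitions, 0 transversions

Mismatches (1-based):
position 3: T→C (pyrimidine→pyrimidine, transition)
position 5: C→T (pyrimidine→pyrimidine, transition)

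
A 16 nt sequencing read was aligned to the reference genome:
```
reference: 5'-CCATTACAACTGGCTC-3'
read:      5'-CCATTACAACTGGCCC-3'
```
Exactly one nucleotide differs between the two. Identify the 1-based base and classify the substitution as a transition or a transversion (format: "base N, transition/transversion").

The sequences differ only at base 15: T→C (pyrimidine→pyrimidine), a transition.

base 15, transition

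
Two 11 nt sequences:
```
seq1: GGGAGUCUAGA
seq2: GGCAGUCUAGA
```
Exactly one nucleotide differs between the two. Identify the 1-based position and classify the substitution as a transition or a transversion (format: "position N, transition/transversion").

The sequences differ only at position 3: G→C (purine→pyrimidine), a transversion.

position 3, transversion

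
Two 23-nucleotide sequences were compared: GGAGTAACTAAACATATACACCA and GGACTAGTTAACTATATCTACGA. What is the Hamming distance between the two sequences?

8

Comparing position by position, 8 positions differ: 4 (G/C), 7 (A/G), 8 (C/T), 12 (A/C), 13 (C/T), 18 (A/C), 19 (C/T), 22 (C/G).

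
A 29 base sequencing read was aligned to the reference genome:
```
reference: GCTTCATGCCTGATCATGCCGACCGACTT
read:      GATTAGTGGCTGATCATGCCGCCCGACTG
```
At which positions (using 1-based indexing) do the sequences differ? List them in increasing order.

2, 5, 6, 9, 22, 29

Scanning 1-based: 2: C/A; 5: C/A; 6: A/G; 9: C/G; 22: A/C; 29: T/G.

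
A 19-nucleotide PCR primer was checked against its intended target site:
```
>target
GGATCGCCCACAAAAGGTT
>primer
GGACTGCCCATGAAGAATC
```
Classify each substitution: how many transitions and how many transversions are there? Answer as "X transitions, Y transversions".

Mismatches (1-based):
position 4: T→C (pyrimidine→pyrimidine, transition)
position 5: C→T (pyrimidine→pyrimidine, transition)
position 11: C→T (pyrimidine→pyrimidine, transition)
position 12: A→G (purine→purine, transition)
position 15: A→G (purine→purine, transition)
position 16: G→A (purine→purine, transition)
position 17: G→A (purine→purine, transition)
position 19: T→C (pyrimidine→pyrimidine, transition)

8 transitions, 0 transversions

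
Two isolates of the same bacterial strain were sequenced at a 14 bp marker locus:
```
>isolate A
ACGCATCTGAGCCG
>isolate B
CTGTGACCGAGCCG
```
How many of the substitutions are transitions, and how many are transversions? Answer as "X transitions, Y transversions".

4 transitions, 2 transversions

Mismatches (1-based):
position 1: A→C (purine→pyrimidine, transversion)
position 2: C→T (pyrimidine→pyrimidine, transition)
position 4: C→T (pyrimidine→pyrimidine, transition)
position 5: A→G (purine→purine, transition)
position 6: T→A (pyrimidine→purine, transversion)
position 8: T→C (pyrimidine→pyrimidine, transition)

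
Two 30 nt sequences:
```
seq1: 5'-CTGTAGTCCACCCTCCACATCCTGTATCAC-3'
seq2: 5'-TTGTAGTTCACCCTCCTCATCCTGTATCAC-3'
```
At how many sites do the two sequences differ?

3

Comparing position by position, 3 sites differ: 1 (C/T), 8 (C/T), 17 (A/T).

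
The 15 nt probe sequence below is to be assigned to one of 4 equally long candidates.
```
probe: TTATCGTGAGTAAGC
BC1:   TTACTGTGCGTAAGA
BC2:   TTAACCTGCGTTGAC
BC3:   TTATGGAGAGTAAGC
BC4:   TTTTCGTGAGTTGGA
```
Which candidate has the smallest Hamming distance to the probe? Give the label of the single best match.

Hamming distances to probe — BC1: 4; BC2: 6; BC3: 2; BC4: 4.
Smallest is BC3 with 2 mismatches.

BC3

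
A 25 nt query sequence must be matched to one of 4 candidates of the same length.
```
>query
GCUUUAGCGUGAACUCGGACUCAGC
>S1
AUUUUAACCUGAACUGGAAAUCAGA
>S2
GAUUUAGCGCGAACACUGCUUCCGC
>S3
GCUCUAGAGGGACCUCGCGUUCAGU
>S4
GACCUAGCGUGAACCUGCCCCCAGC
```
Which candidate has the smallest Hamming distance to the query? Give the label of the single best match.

S1 differs at 8 bases; S2 differs at 7 bases; S3 differs at 8 bases; S4 differs at 8 bases. The closest is S2.

S2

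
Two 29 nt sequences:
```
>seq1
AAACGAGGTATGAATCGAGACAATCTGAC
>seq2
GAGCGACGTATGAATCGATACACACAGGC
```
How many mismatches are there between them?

The sequences differ at sites 1, 3, 7, 19, 23, 24, 26, 28 (1-based) — 8 in total.

8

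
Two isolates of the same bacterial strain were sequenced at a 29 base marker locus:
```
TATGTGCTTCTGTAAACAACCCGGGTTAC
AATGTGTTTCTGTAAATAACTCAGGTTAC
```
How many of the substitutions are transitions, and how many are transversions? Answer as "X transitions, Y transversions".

Transitions (purine↔purine or pyrimidine↔pyrimidine): 7 C→T, 17 C→T, 21 C→T, 23 G→A.
Transversions (purine↔pyrimidine): 1 T→A.

4 transitions, 1 transversion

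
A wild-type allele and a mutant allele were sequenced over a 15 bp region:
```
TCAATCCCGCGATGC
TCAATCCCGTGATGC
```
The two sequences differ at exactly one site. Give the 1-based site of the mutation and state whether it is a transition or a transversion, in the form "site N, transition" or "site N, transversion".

Site 10 changes C→T. C is a pyrimidine and T is a pyrimidine, so this is a transition.

site 10, transition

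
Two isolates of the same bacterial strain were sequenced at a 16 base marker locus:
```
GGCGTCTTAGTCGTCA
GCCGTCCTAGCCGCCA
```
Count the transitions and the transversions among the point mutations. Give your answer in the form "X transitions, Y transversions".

Mismatches (1-based):
position 2: G→C (purine→pyrimidine, transversion)
position 7: T→C (pyrimidine→pyrimidine, transition)
position 11: T→C (pyrimidine→pyrimidine, transition)
position 14: T→C (pyrimidine→pyrimidine, transition)

3 transitions, 1 transversion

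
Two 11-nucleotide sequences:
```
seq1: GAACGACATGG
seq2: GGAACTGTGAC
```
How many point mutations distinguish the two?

Comparing position by position, 9 sites differ: 2 (A/G), 4 (C/A), 5 (G/C), 6 (A/T), 7 (C/G), 8 (A/T), 9 (T/G), 10 (G/A), 11 (G/C).

9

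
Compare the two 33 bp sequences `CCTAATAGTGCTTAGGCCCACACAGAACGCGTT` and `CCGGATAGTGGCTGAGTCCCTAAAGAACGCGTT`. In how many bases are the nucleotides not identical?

10

The sequences differ at bases 3, 4, 11, 12, 14, 15, 17, 20, 21, 23 (1-based) — 10 in total.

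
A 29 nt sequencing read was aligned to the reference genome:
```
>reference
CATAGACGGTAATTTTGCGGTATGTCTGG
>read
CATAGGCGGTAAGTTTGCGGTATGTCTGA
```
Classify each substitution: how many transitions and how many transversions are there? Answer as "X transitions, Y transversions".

Mismatches (1-based):
site 6: A→G (purine→purine, transition)
site 13: T→G (pyrimidine→purine, transversion)
site 29: G→A (purine→purine, transition)

2 transitions, 1 transversion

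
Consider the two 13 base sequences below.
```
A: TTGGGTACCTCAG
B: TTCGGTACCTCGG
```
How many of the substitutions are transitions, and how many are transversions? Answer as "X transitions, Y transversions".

Transitions (purine↔purine or pyrimidine↔pyrimidine): 12 A→G.
Transversions (purine↔pyrimidine): 3 G→C.

1 transition, 1 transversion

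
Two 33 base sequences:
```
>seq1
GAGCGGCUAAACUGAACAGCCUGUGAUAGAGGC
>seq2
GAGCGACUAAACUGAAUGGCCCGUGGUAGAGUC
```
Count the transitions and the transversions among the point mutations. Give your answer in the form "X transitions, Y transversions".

Transitions (purine↔purine or pyrimidine↔pyrimidine): 6 G→A, 17 C→U, 18 A→G, 22 U→C, 26 A→G.
Transversions (purine↔pyrimidine): 32 G→U.

5 transitions, 1 transversion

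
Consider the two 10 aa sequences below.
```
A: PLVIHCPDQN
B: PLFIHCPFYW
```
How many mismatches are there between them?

Mismatches (1-based): position 3: V→F; position 8: D→F; position 9: Q→Y; position 10: N→W.

4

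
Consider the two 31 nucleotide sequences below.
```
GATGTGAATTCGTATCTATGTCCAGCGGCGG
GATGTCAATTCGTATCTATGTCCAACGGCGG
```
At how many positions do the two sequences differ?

Mismatches (1-based): position 6: G→C; position 25: G→A.

2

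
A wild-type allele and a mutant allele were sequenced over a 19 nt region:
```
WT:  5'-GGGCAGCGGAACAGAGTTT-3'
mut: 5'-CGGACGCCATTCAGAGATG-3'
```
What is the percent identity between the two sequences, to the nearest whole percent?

Mismatches at positions 1, 4, 5, 8, 9, 10, 11, 17, 19 (1-based): 9 of 19.
Identical positions: 10/19 = 52.63% → 53%.

53%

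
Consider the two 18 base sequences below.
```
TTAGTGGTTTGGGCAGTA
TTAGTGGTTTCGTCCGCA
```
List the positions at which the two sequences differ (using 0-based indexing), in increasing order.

10, 12, 14, 16

Scanning 0-based: 10: G/C; 12: G/T; 14: A/C; 16: T/C.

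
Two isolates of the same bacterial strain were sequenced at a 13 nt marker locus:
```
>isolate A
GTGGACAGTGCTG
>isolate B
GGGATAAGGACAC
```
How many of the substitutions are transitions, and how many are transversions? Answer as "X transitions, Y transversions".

Transitions (purine↔purine or pyrimidine↔pyrimidine): 4 G→A, 10 G→A.
Transversions (purine↔pyrimidine): 2 T→G, 5 A→T, 6 C→A, 9 T→G, 12 T→A, 13 G→C.

2 transitions, 6 transversions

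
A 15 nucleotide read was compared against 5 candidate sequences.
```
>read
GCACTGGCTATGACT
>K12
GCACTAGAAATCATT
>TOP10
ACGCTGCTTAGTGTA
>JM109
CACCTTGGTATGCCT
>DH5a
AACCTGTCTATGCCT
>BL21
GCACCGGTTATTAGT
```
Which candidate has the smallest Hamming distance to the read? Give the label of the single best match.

BL21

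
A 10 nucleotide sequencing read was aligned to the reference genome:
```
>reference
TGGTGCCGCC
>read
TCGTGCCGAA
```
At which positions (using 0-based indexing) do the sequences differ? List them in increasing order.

1, 8, 9

Differences at position 1 (G→C), position 8 (C→A), position 9 (C→A).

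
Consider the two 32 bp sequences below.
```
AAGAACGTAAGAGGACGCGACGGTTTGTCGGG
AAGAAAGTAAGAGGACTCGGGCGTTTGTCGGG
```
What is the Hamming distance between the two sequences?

5

The sequences differ at bases 6, 17, 20, 21, 22 (1-based) — 5 in total.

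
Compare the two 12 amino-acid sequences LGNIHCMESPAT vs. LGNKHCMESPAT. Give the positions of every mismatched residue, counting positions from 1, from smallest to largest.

Scanning 1-based: 4: I/K.

4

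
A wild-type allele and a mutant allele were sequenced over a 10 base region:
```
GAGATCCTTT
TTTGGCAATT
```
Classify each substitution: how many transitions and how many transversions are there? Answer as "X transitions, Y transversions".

1 transition, 6 transversions

Transitions (purine↔purine or pyrimidine↔pyrimidine): 4 A→G.
Transversions (purine↔pyrimidine): 1 G→T, 2 A→T, 3 G→T, 5 T→G, 7 C→A, 8 T→A.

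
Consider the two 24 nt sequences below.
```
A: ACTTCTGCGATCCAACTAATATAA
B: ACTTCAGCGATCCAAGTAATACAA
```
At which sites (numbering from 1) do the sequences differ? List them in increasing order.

Scanning 1-based: 6: T/A; 16: C/G; 22: T/C.

6, 16, 22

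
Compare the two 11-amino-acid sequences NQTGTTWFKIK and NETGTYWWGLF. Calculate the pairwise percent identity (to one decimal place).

45.5%

6 positions differ (2, 6, 8, 9, 10, 11), so 5 of 11 match: 5/11 = 45.45%.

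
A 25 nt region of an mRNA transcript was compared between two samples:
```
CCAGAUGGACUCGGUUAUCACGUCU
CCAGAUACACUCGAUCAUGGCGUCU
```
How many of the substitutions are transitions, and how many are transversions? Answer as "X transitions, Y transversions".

4 transitions, 2 transversions

Mismatches (1-based):
site 7: G→A (purine→purine, transition)
site 8: G→C (purine→pyrimidine, transversion)
site 14: G→A (purine→purine, transition)
site 16: U→C (pyrimidine→pyrimidine, transition)
site 19: C→G (pyrimidine→purine, transversion)
site 20: A→G (purine→purine, transition)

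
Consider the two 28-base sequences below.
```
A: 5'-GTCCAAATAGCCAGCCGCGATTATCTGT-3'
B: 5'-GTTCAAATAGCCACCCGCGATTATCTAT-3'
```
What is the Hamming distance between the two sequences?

The sequences differ at positions 3, 14, 27 (1-based) — 3 in total.

3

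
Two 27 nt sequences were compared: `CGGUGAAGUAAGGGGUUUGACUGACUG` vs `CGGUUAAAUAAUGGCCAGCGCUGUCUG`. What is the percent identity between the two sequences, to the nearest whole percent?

63%

Mismatches at positions 5, 8, 12, 15, 16, 17, 18, 19, 20, 24 (1-based): 10 of 27.
Identical positions: 17/27 = 62.96% → 63%.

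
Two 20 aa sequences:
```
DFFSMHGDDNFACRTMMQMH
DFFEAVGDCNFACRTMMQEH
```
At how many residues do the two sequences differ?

5

The sequences differ at residues 4, 5, 6, 9, 19 (1-based) — 5 in total.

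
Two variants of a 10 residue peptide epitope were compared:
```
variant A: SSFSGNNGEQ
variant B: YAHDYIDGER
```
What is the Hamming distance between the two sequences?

8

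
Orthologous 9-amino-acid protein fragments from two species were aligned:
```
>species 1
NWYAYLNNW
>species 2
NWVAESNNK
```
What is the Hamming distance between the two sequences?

4

The sequences differ at positions 3, 5, 6, 9 (1-based) — 4 in total.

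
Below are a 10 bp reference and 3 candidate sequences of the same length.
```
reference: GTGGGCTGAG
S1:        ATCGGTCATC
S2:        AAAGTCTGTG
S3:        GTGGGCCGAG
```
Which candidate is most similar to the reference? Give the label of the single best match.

Hamming distances to reference — S1: 7; S2: 5; S3: 1.
Smallest is S3 with 1 mismatch.

S3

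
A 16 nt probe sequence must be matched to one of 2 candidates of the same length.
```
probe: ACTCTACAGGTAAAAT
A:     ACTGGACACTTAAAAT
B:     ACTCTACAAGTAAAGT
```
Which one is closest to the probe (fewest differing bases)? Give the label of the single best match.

B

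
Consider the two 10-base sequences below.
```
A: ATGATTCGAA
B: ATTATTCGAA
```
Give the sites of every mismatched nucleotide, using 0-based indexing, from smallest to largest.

Scanning 0-based: 2: G/T.

2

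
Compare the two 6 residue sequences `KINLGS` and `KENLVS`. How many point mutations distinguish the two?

2

Mismatches (1-based): residue 2: I→E; residue 5: G→V.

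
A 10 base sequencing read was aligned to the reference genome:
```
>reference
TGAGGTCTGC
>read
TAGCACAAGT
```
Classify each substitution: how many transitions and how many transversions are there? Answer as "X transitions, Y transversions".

5 transitions, 3 transversions

Mismatches (1-based):
base 2: G→A (purine→purine, transition)
base 3: A→G (purine→purine, transition)
base 4: G→C (purine→pyrimidine, transversion)
base 5: G→A (purine→purine, transition)
base 6: T→C (pyrimidine→pyrimidine, transition)
base 7: C→A (pyrimidine→purine, transversion)
base 8: T→A (pyrimidine→purine, transversion)
base 10: C→T (pyrimidine→pyrimidine, transition)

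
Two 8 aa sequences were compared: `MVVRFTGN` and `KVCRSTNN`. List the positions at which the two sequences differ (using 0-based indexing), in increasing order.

Scanning 0-based: 0: M/K; 2: V/C; 4: F/S; 6: G/N.

0, 2, 4, 6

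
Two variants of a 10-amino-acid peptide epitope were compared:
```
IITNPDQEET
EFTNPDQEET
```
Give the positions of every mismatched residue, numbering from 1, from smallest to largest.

Scanning 1-based: 1: I/E; 2: I/F.

1, 2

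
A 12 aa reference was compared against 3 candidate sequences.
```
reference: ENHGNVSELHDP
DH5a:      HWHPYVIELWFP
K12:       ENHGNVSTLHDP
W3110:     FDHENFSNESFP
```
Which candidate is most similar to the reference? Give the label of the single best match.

K12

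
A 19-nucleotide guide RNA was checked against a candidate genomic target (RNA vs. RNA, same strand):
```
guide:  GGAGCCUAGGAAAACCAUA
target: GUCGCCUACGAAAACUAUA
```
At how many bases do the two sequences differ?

4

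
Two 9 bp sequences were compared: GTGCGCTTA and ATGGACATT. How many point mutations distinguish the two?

5

Comparing position by position, 5 sites differ: 1 (G/A), 4 (C/G), 5 (G/A), 7 (T/A), 9 (A/T).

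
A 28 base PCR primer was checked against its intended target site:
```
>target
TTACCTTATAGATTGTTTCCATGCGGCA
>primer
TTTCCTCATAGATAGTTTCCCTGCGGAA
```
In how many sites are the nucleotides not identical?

5

Comparing position by position, 5 sites differ: 3 (A/T), 7 (T/C), 14 (T/A), 21 (A/C), 27 (C/A).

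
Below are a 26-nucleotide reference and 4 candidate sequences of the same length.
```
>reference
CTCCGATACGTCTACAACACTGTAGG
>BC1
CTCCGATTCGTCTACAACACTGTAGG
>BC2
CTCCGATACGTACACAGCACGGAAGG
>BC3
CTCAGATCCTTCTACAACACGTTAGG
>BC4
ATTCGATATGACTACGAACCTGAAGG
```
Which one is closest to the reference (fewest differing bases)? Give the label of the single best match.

BC1

BC1 differs at 1 base; BC2 differs at 5 bases; BC3 differs at 5 bases; BC4 differs at 8 bases. The closest is BC1.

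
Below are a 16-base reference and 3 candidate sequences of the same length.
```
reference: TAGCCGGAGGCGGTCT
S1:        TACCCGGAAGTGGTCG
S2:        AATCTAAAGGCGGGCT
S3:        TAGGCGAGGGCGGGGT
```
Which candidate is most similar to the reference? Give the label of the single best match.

Hamming distances to reference — S1: 4; S2: 6; S3: 5.
Smallest is S1 with 4 mismatches.

S1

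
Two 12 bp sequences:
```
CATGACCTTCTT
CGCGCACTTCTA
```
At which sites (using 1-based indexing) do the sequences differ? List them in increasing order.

Differences at site 2 (A→G), site 3 (T→C), site 5 (A→C), site 6 (C→A), site 12 (T→A).

2, 3, 5, 6, 12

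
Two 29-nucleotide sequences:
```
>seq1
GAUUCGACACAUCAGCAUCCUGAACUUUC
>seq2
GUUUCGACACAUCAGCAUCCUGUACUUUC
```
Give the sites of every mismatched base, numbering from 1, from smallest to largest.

Differences at site 2 (A→U), site 23 (A→U).

2, 23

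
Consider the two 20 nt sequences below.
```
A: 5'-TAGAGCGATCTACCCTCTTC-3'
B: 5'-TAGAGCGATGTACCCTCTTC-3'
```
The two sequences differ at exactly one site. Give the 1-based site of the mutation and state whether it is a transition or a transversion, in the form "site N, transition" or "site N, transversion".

site 10, transversion

The sequences differ only at site 10: C→G (pyrimidine→purine), a transversion.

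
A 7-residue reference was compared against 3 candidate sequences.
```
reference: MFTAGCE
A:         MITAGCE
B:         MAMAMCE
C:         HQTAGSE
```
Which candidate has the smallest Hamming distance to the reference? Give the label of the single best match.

A

A differs at 1 residue; B differs at 3 residues; C differs at 3 residues. The closest is A.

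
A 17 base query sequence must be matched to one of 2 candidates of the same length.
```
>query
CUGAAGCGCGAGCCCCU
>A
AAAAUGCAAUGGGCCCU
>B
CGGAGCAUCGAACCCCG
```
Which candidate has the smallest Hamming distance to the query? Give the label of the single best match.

B

A differs at 9 sites; B differs at 7 sites. The closest is B.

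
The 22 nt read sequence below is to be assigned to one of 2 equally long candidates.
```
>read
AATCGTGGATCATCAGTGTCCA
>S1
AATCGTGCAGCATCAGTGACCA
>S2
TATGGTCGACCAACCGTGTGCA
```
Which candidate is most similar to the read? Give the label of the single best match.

S1 differs at 3 positions; S2 differs at 7 positions. The closest is S1.

S1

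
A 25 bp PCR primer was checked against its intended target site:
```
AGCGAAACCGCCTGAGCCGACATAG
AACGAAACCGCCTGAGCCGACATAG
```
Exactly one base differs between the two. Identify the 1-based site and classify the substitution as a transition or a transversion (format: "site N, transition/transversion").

site 2, transition

Site 2 changes G→A. G is a purine and A is a purine, so this is a transition.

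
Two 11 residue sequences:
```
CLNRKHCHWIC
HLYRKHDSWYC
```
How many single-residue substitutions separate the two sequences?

Mismatches (1-based): residue 1: C→H; residue 3: N→Y; residue 7: C→D; residue 8: H→S; residue 10: I→Y.

5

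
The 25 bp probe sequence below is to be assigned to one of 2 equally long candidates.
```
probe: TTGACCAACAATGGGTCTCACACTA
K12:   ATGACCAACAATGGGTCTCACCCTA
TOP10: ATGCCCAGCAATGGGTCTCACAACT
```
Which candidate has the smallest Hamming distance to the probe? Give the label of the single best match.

K12

Hamming distances to probe — K12: 2; TOP10: 6.
Smallest is K12 with 2 mismatches.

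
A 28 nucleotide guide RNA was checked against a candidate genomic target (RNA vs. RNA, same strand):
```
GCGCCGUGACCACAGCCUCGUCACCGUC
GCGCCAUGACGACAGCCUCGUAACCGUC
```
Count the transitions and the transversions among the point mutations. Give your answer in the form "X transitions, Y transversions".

Mismatches (1-based):
site 6: G→A (purine→purine, transition)
site 11: C→G (pyrimidine→purine, transversion)
site 22: C→A (pyrimidine→purine, transversion)

1 transition, 2 transversions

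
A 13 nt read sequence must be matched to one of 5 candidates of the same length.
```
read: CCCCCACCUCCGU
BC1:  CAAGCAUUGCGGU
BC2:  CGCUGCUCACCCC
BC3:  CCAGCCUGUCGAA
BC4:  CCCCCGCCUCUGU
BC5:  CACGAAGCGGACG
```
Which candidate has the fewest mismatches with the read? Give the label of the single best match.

BC1 differs at 7 sites; BC2 differs at 8 sites; BC3 differs at 8 sites; BC4 differs at 2 sites; BC5 differs at 9 sites. The closest is BC4.

BC4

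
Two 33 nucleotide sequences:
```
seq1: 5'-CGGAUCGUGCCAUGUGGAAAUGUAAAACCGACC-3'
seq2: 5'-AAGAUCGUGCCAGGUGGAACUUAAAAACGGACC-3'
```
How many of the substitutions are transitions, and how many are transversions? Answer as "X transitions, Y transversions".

1 transition, 6 transversions

Mismatches (1-based):
position 1: C→A (pyrimidine→purine, transversion)
position 2: G→A (purine→purine, transition)
position 13: U→G (pyrimidine→purine, transversion)
position 20: A→C (purine→pyrimidine, transversion)
position 22: G→U (purine→pyrimidine, transversion)
position 23: U→A (pyrimidine→purine, transversion)
position 29: C→G (pyrimidine→purine, transversion)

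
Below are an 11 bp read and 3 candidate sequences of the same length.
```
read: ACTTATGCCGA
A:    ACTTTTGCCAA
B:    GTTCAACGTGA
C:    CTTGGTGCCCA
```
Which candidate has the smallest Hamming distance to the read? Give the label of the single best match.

A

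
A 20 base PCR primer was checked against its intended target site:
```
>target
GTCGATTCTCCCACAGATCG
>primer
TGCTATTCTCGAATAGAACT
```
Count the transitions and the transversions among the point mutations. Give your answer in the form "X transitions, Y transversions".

Mismatches (1-based):
base 1: G→T (purine→pyrimidine, transversion)
base 2: T→G (pyrimidine→purine, transversion)
base 4: G→T (purine→pyrimidine, transversion)
base 11: C→G (pyrimidine→purine, transversion)
base 12: C→A (pyrimidine→purine, transversion)
base 14: C→T (pyrimidine→pyrimidine, transition)
base 18: T→A (pyrimidine→purine, transversion)
base 20: G→T (purine→pyrimidine, transversion)

1 transition, 7 transversions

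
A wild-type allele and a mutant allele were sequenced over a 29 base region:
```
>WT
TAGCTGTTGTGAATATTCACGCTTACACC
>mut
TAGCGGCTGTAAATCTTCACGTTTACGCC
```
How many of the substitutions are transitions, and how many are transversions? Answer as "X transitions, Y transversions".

Transitions (purine↔purine or pyrimidine↔pyrimidine): 7 T→C, 11 G→A, 22 C→T, 27 A→G.
Transversions (purine↔pyrimidine): 5 T→G, 15 A→C.

4 transitions, 2 transversions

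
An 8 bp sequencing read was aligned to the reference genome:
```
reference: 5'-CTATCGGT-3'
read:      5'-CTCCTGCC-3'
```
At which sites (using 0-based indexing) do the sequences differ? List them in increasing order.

2, 3, 4, 6, 7

Differences at site 2 (A→C), site 3 (T→C), site 4 (C→T), site 6 (G→C), site 7 (T→C).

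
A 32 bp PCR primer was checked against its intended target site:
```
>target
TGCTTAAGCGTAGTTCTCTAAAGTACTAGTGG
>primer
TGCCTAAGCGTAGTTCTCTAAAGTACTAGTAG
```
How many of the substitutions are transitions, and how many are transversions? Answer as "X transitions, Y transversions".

Transitions (purine↔purine or pyrimidine↔pyrimidine): 4 T→C, 31 G→A.
Transversions (purine↔pyrimidine): none.

2 transitions, 0 transversions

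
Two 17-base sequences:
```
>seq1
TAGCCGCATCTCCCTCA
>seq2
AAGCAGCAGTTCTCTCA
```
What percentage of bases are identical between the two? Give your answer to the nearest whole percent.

Mismatches at positions 1, 5, 9, 10, 13 (1-based): 5 of 17.
Identical positions: 12/17 = 70.59% → 71%.

71%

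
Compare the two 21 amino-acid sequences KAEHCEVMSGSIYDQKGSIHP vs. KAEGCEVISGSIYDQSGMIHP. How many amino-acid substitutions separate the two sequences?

Mismatches (1-based): residue 4: H→G; residue 8: M→I; residue 16: K→S; residue 18: S→M.

4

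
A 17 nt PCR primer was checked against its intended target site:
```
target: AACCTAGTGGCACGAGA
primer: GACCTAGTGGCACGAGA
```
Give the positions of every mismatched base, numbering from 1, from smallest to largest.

Scanning 1-based: 1: A/G.

1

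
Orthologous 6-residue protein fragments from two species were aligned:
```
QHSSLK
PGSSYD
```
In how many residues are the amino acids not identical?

4

Mismatches (1-based): residue 1: Q→P; residue 2: H→G; residue 5: L→Y; residue 6: K→D.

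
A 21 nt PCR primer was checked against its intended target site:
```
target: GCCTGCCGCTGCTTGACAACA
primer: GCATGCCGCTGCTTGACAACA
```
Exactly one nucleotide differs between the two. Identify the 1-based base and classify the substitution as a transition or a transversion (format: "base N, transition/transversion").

The sequences differ only at base 3: C→A (pyrimidine→purine), a transversion.

base 3, transversion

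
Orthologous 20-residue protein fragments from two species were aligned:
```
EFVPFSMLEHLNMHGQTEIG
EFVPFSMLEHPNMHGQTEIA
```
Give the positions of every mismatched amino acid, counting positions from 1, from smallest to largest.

11, 20

Differences at position 11 (L→P), position 20 (G→A).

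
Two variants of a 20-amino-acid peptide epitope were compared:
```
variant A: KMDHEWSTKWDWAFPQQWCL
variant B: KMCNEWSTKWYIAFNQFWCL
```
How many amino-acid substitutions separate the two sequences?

6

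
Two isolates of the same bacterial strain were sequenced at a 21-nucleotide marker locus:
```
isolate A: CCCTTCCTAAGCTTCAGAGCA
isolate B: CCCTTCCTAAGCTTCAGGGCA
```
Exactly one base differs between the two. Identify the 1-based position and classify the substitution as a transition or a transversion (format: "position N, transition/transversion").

The sequences differ only at position 18: A→G (purine→purine), a transition.

position 18, transition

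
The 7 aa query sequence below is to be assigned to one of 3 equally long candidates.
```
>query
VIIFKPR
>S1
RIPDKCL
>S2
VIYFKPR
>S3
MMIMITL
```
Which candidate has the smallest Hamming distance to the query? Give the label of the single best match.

S1 differs at 5 residues; S2 differs at 1 residue; S3 differs at 6 residues. The closest is S2.

S2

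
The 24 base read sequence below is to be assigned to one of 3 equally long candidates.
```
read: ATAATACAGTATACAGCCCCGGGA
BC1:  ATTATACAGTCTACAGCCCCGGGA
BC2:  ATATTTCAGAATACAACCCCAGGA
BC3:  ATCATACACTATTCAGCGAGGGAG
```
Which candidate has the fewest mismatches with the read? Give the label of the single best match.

Hamming distances to read — BC1: 2; BC2: 5; BC3: 8.
Smallest is BC1 with 2 mismatches.

BC1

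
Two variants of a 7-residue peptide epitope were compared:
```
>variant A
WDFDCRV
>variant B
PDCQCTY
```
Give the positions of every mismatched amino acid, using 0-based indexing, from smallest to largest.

Differences at position 0 (W→P), position 2 (F→C), position 3 (D→Q), position 5 (R→T), position 6 (V→Y).

0, 2, 3, 5, 6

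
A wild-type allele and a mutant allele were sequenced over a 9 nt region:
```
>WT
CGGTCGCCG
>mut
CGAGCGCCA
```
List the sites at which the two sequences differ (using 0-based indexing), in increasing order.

Differences at site 2 (G→A), site 3 (T→G), site 8 (G→A).

2, 3, 8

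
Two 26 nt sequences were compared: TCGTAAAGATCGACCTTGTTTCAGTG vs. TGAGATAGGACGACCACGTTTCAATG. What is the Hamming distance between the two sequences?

Comparing position by position, 9 positions differ: 2 (C/G), 3 (G/A), 4 (T/G), 6 (A/T), 9 (A/G), 10 (T/A), 16 (T/A), 17 (T/C), 24 (G/A).

9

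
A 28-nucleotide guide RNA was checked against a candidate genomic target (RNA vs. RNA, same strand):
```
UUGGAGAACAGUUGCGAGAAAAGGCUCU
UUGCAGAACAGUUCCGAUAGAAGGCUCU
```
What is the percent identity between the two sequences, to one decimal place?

85.7%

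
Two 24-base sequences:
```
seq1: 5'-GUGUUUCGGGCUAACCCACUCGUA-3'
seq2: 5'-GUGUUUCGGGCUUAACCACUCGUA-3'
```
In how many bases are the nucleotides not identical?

2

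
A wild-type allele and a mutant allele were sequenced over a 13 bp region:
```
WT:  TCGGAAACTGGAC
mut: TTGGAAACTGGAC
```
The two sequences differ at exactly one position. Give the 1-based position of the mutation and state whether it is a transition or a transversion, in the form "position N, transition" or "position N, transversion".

position 2, transition

The sequences differ only at position 2: C→T (pyrimidine→pyrimidine), a transition.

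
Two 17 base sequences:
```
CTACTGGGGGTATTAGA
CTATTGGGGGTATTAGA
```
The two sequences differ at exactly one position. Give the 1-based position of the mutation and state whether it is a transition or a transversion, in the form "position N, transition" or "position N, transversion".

position 4, transition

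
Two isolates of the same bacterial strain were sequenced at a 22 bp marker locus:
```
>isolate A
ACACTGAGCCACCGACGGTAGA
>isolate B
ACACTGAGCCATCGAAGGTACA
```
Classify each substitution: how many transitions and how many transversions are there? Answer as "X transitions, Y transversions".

Transitions (purine↔purine or pyrimidine↔pyrimidine): 12 C→T.
Transversions (purine↔pyrimidine): 16 C→A, 21 G→C.

1 transition, 2 transversions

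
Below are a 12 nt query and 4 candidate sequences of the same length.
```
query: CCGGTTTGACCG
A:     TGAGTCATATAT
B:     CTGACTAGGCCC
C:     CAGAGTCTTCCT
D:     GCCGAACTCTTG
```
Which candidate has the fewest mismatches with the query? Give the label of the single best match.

A differs at 9 sites; B differs at 6 sites; C differs at 7 sites; D differs at 9 sites. The closest is B.

B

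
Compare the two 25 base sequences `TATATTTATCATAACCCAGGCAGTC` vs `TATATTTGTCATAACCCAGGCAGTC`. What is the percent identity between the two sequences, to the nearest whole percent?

1 position differs (8), so 24 of 25 match: 24/25 = 96%.

96%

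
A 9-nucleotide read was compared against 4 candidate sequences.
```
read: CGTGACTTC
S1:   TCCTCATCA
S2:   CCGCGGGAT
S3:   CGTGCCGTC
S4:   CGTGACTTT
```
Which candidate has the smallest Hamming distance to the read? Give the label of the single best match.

Hamming distances to read — S1: 8; S2: 8; S3: 2; S4: 1.
Smallest is S4 with 1 mismatch.

S4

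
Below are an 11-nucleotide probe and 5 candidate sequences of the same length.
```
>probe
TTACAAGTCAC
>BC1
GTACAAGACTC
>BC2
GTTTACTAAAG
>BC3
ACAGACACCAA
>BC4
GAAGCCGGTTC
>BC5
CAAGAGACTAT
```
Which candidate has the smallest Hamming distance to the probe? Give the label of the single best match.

BC1 differs at 3 positions; BC2 differs at 8 positions; BC3 differs at 7 positions; BC4 differs at 8 positions; BC5 differs at 8 positions. The closest is BC1.

BC1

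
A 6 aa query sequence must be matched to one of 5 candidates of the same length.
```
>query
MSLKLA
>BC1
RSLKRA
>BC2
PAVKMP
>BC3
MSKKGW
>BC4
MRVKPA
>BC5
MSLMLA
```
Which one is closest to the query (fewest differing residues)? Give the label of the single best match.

BC5

BC1 differs at 2 residues; BC2 differs at 5 residues; BC3 differs at 3 residues; BC4 differs at 3 residues; BC5 differs at 1 residue. The closest is BC5.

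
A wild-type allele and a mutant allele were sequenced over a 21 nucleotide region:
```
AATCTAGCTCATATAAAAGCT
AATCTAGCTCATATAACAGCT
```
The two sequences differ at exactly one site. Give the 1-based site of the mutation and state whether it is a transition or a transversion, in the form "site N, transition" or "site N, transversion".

Site 17 changes A→C. A is a purine and C is a pyrimidine, so this is a transversion.

site 17, transversion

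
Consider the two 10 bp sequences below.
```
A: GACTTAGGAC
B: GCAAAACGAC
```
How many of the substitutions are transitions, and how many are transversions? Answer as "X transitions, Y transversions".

0 transitions, 5 transversions

Mismatches (1-based):
position 2: A→C (purine→pyrimidine, transversion)
position 3: C→A (pyrimidine→purine, transversion)
position 4: T→A (pyrimidine→purine, transversion)
position 5: T→A (pyrimidine→purine, transversion)
position 7: G→C (purine→pyrimidine, transversion)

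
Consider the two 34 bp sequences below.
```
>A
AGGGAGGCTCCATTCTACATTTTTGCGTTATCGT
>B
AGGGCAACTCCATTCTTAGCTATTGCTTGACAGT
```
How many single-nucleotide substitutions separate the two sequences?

The sequences differ at bases 5, 6, 7, 17, 18, 19, 20, 22, 27, 29, 31, 32 (1-based) — 12 in total.

12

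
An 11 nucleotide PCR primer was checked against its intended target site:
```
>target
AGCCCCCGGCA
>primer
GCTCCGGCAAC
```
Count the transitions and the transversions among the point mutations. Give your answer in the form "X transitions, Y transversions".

Transitions (purine↔purine or pyrimidine↔pyrimidine): 1 A→G, 3 C→T, 9 G→A.
Transversions (purine↔pyrimidine): 2 G→C, 6 C→G, 7 C→G, 8 G→C, 10 C→A, 11 A→C.

3 transitions, 6 transversions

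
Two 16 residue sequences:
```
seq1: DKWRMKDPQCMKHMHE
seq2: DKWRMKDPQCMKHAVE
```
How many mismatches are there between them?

2

The sequences differ at residues 14, 15 (1-based) — 2 in total.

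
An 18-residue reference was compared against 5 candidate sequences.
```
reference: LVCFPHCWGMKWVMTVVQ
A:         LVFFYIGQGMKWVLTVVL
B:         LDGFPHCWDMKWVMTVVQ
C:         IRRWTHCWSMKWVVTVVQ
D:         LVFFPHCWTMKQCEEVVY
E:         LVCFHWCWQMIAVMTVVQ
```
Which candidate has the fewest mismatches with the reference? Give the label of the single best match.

B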